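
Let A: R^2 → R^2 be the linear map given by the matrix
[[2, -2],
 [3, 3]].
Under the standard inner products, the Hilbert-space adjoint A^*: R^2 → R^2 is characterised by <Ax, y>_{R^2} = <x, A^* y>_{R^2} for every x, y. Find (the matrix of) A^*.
A^* = A^T =
[[2, 3],
 [-2, 3]]

For real matrices with standard dot products, the defining identity <Ax, y> = <x, A^* y> gives (Ax)^T y = x^T (A^*) y, i.e. x^T A^T y = x^T (A^*) y. Since this holds for all x, y, we must have A^* = A^T. Therefore
A^* =
[[2, 3],
 [-2, 3]].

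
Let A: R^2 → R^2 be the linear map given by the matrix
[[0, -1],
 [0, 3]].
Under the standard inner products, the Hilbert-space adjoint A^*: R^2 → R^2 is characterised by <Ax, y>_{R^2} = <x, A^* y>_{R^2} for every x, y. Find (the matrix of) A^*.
A^* = A^T =
[[0, 0],
 [-1, 3]]

For real matrices with standard dot products, the defining identity <Ax, y> = <x, A^* y> gives (Ax)^T y = x^T (A^*) y, i.e. x^T A^T y = x^T (A^*) y. Since this holds for all x, y, we must have A^* = A^T. Therefore
A^* =
[[0, 0],
 [-1, 3]].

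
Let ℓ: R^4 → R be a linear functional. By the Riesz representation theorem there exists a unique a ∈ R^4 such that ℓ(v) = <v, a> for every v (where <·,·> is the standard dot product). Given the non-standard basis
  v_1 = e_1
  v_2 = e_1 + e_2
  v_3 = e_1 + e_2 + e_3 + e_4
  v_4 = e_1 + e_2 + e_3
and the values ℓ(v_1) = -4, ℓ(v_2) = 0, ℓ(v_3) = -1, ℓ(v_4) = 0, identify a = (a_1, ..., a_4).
a = (-4, 4, 0, -1)

Write a = (a_1, ..., a_4) in the standard basis. For each basis vector v_i, ℓ(v_i) = <v_i, a> is a linear equation in the a_j's. Collect the n equations into a matrix system V a = ℓ, where row i of V is v_i (expressed in the standard basis). Since V is invertible (lower-triangular with 1s on the diagonal, up to permutation), solve by back-substitution:
  V =
[[1, 0, 0, 0],
 [1, 1, 0, 0],
 [1, 1, 1, 1],
 [1, 1, 1, 0]]
  V a = (-4, 0, -1, 0)
Solving gives a = (-4, 4, 0, -1).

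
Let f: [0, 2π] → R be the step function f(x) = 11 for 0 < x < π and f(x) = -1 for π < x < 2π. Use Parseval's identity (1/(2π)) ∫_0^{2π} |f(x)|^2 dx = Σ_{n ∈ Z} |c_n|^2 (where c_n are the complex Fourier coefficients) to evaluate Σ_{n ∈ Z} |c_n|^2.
Σ |c_n|^2 = 61

Parseval equates the L^2 energy of f (normalised by 1/(2π)) with the ℓ^2 sum of its Fourier coefficients: (1/(2π)) ∫_0^{2π} |f|^2 = Σ |c_n|^2.
Compute the left side: (1/(2π)) [∫_0^π 11^2 dx + ∫_π^{2π} (-1)^2 dx] = (1/(2π)) · (121π + 1π) = (121 + 1)/2 = 61.
So Σ_{n ∈ Z} |c_n|^2 = 61.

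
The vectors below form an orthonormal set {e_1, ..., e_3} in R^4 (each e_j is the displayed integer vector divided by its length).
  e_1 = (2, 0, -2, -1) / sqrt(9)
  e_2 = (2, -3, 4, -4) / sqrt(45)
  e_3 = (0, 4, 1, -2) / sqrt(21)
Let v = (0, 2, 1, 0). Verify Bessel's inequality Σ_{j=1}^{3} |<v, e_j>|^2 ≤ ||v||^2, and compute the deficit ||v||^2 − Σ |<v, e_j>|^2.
Σ |<v, e_j>|^2 = 461/105; ||v||^2 = 5; deficit = 64/105

Write each e_j = u_j / sqrt(<u_j, u_j>) where u_j is the displayed integer vector. Then <v, e_j> = <v, u_j> / sqrt(<u_j, u_j>), so |<v, e_j>|^2 = <v, u_j>^2 / <u_j, u_j>.
Coefficients: <v, e_1> = -2/sqrt(9), <v, e_2> = -2/sqrt(45), <v, e_3> = 9/sqrt(21).
Square and sum: Σ |<v, e_j>|^2 = 461/105.
Compute ||v||^2 = v·v = 5.
Deficit = 5 − 461/105 = 64/105 ≥ 0, confirming Bessel's inequality. (The deficit equals ||v − Σ <v,e_j> e_j||^2, the squared distance from v to span{e_j}.)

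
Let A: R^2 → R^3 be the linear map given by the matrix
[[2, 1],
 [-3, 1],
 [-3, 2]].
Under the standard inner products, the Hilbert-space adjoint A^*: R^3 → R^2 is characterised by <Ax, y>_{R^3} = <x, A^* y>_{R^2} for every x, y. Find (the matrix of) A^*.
A^* = A^T =
[[2, -3, -3],
 [1, 1, 2]]

For real matrices with standard dot products, the defining identity <Ax, y> = <x, A^* y> gives (Ax)^T y = x^T (A^*) y, i.e. x^T A^T y = x^T (A^*) y. Since this holds for all x, y, we must have A^* = A^T. Therefore
A^* =
[[2, -3, -3],
 [1, 1, 2]].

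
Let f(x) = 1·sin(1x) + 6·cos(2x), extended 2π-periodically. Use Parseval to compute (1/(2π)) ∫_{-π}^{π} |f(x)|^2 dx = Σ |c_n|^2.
Σ |c_n|^2 = 37/2

Expand |f|^2 and use orthogonality of {sin(nx), cos(mx)} on [-π, π]:
  ∫_{-π}^{π} sin(nx)^2 dx = π, ∫ cos(mx)^2 dx = π, and cross terms integrate to 0.
So ∫_{-π}^{π} f(x)^2 dx = 1^2 · π + 6^2 · π = (1 + 36)π.
Divide by 2π: (1 + 36)/2 = 37/2.
By Parseval, this equals Σ |c_n|^2.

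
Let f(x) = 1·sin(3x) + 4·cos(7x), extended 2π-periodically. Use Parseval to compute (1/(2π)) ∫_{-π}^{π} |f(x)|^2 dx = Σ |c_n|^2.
Σ |c_n|^2 = 17/2

Expand |f|^2 and use orthogonality of {sin(nx), cos(mx)} on [-π, π]:
  ∫_{-π}^{π} sin(nx)^2 dx = π, ∫ cos(mx)^2 dx = π, and cross terms integrate to 0.
So ∫_{-π}^{π} f(x)^2 dx = 1^2 · π + 4^2 · π = (1 + 16)π.
Divide by 2π: (1 + 16)/2 = 17/2.
By Parseval, this equals Σ |c_n|^2.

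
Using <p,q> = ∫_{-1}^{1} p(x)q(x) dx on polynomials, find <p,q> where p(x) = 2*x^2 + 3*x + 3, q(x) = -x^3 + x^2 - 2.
<p,q> = -196/15

Expand the product: p(x)·q(x) = -2*x^5 - x^4 - x^2 - 6*x - 6.
∫_{-1}^{1} of each monomial x^k gives [2/(k+1) if k even, 0 if k odd]. Integrating term-by-term (or equivalently evaluating the antiderivative F(x) = -x^6/3 - x^5/5 - x^3/3 - 3*x^2 - 6*x at the endpoints):
  F(1) − F(−1) = -148/15 − (16/5) = -196/15.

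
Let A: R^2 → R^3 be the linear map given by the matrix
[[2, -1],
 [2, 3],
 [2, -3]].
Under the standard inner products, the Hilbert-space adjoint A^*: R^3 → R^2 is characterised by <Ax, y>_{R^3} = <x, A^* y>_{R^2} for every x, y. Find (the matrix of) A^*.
A^* = A^T =
[[2, 2, 2],
 [-1, 3, -3]]

For real matrices with standard dot products, the defining identity <Ax, y> = <x, A^* y> gives (Ax)^T y = x^T (A^*) y, i.e. x^T A^T y = x^T (A^*) y. Since this holds for all x, y, we must have A^* = A^T. Therefore
A^* =
[[2, 2, 2],
 [-1, 3, -3]].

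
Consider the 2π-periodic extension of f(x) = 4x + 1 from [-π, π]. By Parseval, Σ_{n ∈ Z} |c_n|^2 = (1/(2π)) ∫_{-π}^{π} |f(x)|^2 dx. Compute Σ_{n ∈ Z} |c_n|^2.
Σ |c_n|^2 = 16π^2/3 + 1

Expand and integrate term by term over [-π, π]:
  ∫ (4x)^2 dx = 16·(2π^3/3); ∫ 2·4·(1)·x dx = 0 (odd integrand); ∫ 1^2 dx = 1·2π.
So (1/(2π)) ∫_{-π}^{π} (4x + 1)^2 dx = 16π^2/3 + 1 = 16π^2/3 + 1.
Parseval ⇒ Σ |c_n|^2 = 16π^2/3 + 1.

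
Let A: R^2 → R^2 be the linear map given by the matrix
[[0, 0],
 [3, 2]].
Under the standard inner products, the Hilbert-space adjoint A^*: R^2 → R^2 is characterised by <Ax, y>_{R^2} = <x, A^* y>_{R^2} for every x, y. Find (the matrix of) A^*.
A^* = A^T =
[[0, 3],
 [0, 2]]

For real matrices with standard dot products, the defining identity <Ax, y> = <x, A^* y> gives (Ax)^T y = x^T (A^*) y, i.e. x^T A^T y = x^T (A^*) y. Since this holds for all x, y, we must have A^* = A^T. Therefore
A^* =
[[0, 3],
 [0, 2]].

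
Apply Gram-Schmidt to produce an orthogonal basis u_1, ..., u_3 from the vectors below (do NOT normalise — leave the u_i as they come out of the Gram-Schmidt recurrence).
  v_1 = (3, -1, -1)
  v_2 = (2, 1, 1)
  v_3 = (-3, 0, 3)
Orthogonal basis:
  u_1 = (3, -1, -1)
  u_2 = (10/11, 15/11, 15/11)
  u_3 = (0, -3/2, 3/2)

Apply the Gram-Schmidt recurrence
  u_1 = v_1
  u_i = v_i − Σ_{j<i} ((v_i · u_j) / (u_j · u_j)) · u_j.

Step by step this gives:
  u_1 = (3, -1, -1)
  u_2 = (10/11, 15/11, 15/11)
  u_3 = (0, -3/2, 3/2)

Orthogonality check:
  u_2 · u_1 = 0 (should be 0)
  u_3 · u_1 = 0 (should be 0)
  u_3 · u_2 = 0 (should be 0)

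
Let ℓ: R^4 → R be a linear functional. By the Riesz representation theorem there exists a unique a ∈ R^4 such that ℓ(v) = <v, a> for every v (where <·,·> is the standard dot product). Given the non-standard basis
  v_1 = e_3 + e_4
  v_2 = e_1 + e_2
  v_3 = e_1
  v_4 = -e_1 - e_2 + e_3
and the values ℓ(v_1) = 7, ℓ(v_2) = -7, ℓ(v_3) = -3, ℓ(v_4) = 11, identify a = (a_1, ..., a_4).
a = (-3, -4, 4, 3)

Write a = (a_1, ..., a_4) in the standard basis. For each basis vector v_i, ℓ(v_i) = <v_i, a> is a linear equation in the a_j's. Collect the n equations into a matrix system V a = ℓ, where row i of V is v_i (expressed in the standard basis). Since V is invertible (lower-triangular with 1s on the diagonal, up to permutation), solve by back-substitution:
  V =
[[0, 0, 1, 1],
 [1, 1, 0, 0],
 [1, 0, 0, 0],
 [-1, -1, 1, 0]]
  V a = (7, -7, -3, 11)
Solving gives a = (-3, -4, 4, 3).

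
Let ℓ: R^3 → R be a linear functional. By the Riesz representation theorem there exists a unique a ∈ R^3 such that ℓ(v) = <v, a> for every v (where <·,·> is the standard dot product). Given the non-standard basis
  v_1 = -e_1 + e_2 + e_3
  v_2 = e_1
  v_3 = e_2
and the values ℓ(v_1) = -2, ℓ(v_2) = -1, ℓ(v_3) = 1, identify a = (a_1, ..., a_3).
a = (-1, 1, -4)

Write a = (a_1, ..., a_3) in the standard basis. For each basis vector v_i, ℓ(v_i) = <v_i, a> is a linear equation in the a_j's. Collect the n equations into a matrix system V a = ℓ, where row i of V is v_i (expressed in the standard basis). Since V is invertible (lower-triangular with 1s on the diagonal, up to permutation), solve by back-substitution:
  V =
[[-1, 1, 1],
 [1, 0, 0],
 [0, 1, 0]]
  V a = (-2, -1, 1)
Solving gives a = (-1, 1, -4).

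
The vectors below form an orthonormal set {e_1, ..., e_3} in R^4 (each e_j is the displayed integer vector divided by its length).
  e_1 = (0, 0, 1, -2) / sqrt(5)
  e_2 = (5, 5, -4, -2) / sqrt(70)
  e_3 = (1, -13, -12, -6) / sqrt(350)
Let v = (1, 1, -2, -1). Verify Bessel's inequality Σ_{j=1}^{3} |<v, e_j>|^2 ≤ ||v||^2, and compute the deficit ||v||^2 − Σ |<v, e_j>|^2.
Σ |<v, e_j>|^2 = 166/25; ||v||^2 = 7; deficit = 9/25

Write each e_j = u_j / sqrt(<u_j, u_j>) where u_j is the displayed integer vector. Then <v, e_j> = <v, u_j> / sqrt(<u_j, u_j>), so |<v, e_j>|^2 = <v, u_j>^2 / <u_j, u_j>.
Coefficients: <v, e_1> = 0/sqrt(5), <v, e_2> = 20/sqrt(70), <v, e_3> = 18/sqrt(350).
Square and sum: Σ |<v, e_j>|^2 = 166/25.
Compute ||v||^2 = v·v = 7.
Deficit = 7 − 166/25 = 9/25 ≥ 0, confirming Bessel's inequality. (The deficit equals ||v − Σ <v,e_j> e_j||^2, the squared distance from v to span{e_j}.)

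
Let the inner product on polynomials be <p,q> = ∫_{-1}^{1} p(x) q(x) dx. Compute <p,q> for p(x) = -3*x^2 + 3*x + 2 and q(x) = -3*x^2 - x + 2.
<p,q> = 8/5

Expand the product: p(x)·q(x) = 9*x^4 - 6*x^3 - 15*x^2 + 4*x + 4.
∫_{-1}^{1} of each monomial x^k gives [2/(k+1) if k even, 0 if k odd]. Integrating term-by-term (or equivalently evaluating the antiderivative F(x) = 9*x^5/5 - 3*x^4/2 - 5*x^3 + 2*x^2 + 4*x at the endpoints):
  F(1) − F(−1) = 13/10 − (-3/10) = 8/5.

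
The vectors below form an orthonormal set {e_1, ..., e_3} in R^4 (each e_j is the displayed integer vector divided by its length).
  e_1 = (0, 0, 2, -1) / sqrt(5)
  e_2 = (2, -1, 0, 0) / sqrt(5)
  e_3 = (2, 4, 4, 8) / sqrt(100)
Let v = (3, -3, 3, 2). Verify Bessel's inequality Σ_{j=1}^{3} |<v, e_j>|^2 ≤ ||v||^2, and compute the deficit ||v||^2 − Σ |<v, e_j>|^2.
Σ |<v, e_j>|^2 = 606/25; ||v||^2 = 31; deficit = 169/25

Write each e_j = u_j / sqrt(<u_j, u_j>) where u_j is the displayed integer vector. Then <v, e_j> = <v, u_j> / sqrt(<u_j, u_j>), so |<v, e_j>|^2 = <v, u_j>^2 / <u_j, u_j>.
Coefficients: <v, e_1> = 4/sqrt(5), <v, e_2> = 9/sqrt(5), <v, e_3> = 22/sqrt(100).
Square and sum: Σ |<v, e_j>|^2 = 606/25.
Compute ||v||^2 = v·v = 31.
Deficit = 31 − 606/25 = 169/25 ≥ 0, confirming Bessel's inequality. (The deficit equals ||v − Σ <v,e_j> e_j||^2, the squared distance from v to span{e_j}.)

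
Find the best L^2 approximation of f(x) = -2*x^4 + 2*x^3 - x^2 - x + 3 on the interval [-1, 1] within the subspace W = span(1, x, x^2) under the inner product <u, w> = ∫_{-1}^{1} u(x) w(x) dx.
g(x) = -19*x^2/7 + x/5 + 111/35

The best approximation g ∈ W is the orthogonal projection of f onto W. Writing g = a_0 + a_1 x + a_2 x^2, the coefficients solve the normal equations G · a = b where
  G_{ij} = <φ_i, φ_j> and b_i = <f, φ_i>, with φ_0 = 1, φ_1 = x, φ_2 = x^2.
G =
  [2, 0, 2/3]
  [0, 2/3, 0]
  [2/3, 0, 2/5],
b = (68/15, 2/15, 36/35).
Solving gives a_0 = 111/35, a_1 = 1/5, a_2 = -19/7, so
  g(x) = -19*x^2/7 + x/5 + 111/35.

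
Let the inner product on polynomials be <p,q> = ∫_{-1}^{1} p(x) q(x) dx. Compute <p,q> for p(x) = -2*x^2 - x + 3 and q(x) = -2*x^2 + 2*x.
<p,q> = -56/15

Expand the product: p(x)·q(x) = 4*x^4 - 2*x^3 - 8*x^2 + 6*x.
∫_{-1}^{1} of each monomial x^k gives [2/(k+1) if k even, 0 if k odd]. Integrating term-by-term (or equivalently evaluating the antiderivative F(x) = 4*x^5/5 - x^4/2 - 8*x^3/3 + 3*x^2 at the endpoints):
  F(1) − F(−1) = 19/30 − (131/30) = -56/15.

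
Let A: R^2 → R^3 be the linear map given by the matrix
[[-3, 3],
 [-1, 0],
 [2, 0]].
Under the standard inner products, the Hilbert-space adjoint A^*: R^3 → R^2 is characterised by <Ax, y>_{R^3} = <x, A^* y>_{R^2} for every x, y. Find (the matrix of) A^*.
A^* = A^T =
[[-3, -1, 2],
 [3, 0, 0]]

For real matrices with standard dot products, the defining identity <Ax, y> = <x, A^* y> gives (Ax)^T y = x^T (A^*) y, i.e. x^T A^T y = x^T (A^*) y. Since this holds for all x, y, we must have A^* = A^T. Therefore
A^* =
[[-3, -1, 2],
 [3, 0, 0]].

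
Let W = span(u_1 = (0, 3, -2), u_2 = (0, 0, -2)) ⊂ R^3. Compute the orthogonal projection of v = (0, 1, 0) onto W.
proj_W(v) = (0, 1, 0)

Set up U = [u_1 | ... | u_2] ∈ R^(3×2). The projector onto W = col(U) is P = U (U^T U)^(-1) U^T.
Compute U^T U =
  [13, 4]
  [4, 4],
and U^T v = (3, 0).
Solve U^T U · c = U^T v for the coefficients: c = (1/3, -1/3). The projection is proj_W(v) = U c.
Check: (v - proj_W(v)) · u_1 = 0  (should be 0).
Check: (v - proj_W(v)) · u_2 = 0  (should be 0).
Result: proj_W(v) = (0, 1, 0).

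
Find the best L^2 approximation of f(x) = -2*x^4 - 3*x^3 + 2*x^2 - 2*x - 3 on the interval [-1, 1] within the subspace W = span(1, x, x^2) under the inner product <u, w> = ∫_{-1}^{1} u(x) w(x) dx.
g(x) = 2*x^2/7 - 19*x/5 - 99/35

The best approximation g ∈ W is the orthogonal projection of f onto W. Writing g = a_0 + a_1 x + a_2 x^2, the coefficients solve the normal equations G · a = b where
  G_{ij} = <φ_i, φ_j> and b_i = <f, φ_i>, with φ_0 = 1, φ_1 = x, φ_2 = x^2.
G =
  [2, 0, 2/3]
  [0, 2/3, 0]
  [2/3, 0, 2/5],
b = (-82/15, -38/15, -62/35).
Solving gives a_0 = -99/35, a_1 = -19/5, a_2 = 2/7, so
  g(x) = 2*x^2/7 - 19*x/5 - 99/35.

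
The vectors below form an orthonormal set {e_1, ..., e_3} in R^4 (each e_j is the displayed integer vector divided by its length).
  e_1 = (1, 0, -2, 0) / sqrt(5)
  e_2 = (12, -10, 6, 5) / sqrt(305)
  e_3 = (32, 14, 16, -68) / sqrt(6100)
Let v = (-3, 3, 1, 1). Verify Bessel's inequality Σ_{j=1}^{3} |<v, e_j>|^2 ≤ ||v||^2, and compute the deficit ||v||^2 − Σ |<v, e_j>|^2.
Σ |<v, e_j>|^2 = 419/25; ||v||^2 = 20; deficit = 81/25

Write each e_j = u_j / sqrt(<u_j, u_j>) where u_j is the displayed integer vector. Then <v, e_j> = <v, u_j> / sqrt(<u_j, u_j>), so |<v, e_j>|^2 = <v, u_j>^2 / <u_j, u_j>.
Coefficients: <v, e_1> = -5/sqrt(5), <v, e_2> = -55/sqrt(305), <v, e_3> = -106/sqrt(6100).
Square and sum: Σ |<v, e_j>|^2 = 419/25.
Compute ||v||^2 = v·v = 20.
Deficit = 20 − 419/25 = 81/25 ≥ 0, confirming Bessel's inequality. (The deficit equals ||v − Σ <v,e_j> e_j||^2, the squared distance from v to span{e_j}.)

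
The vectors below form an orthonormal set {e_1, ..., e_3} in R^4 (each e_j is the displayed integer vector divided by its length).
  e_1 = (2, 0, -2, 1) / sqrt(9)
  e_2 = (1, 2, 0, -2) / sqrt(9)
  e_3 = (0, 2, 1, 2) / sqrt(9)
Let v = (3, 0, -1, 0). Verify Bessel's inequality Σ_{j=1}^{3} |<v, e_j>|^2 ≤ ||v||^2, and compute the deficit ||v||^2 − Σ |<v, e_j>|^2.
Σ |<v, e_j>|^2 = 74/9; ||v||^2 = 10; deficit = 16/9

Write each e_j = u_j / sqrt(<u_j, u_j>) where u_j is the displayed integer vector. Then <v, e_j> = <v, u_j> / sqrt(<u_j, u_j>), so |<v, e_j>|^2 = <v, u_j>^2 / <u_j, u_j>.
Coefficients: <v, e_1> = 8/sqrt(9), <v, e_2> = 3/sqrt(9), <v, e_3> = -1/sqrt(9).
Square and sum: Σ |<v, e_j>|^2 = 74/9.
Compute ||v||^2 = v·v = 10.
Deficit = 10 − 74/9 = 16/9 ≥ 0, confirming Bessel's inequality. (The deficit equals ||v − Σ <v,e_j> e_j||^2, the squared distance from v to span{e_j}.)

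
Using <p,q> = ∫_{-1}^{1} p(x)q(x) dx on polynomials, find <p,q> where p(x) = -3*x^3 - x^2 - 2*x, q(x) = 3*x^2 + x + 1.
<p,q> = -22/5

Expand the product: p(x)·q(x) = -9*x^5 - 6*x^4 - 10*x^3 - 3*x^2 - 2*x.
∫_{-1}^{1} of each monomial x^k gives [2/(k+1) if k even, 0 if k odd]. Integrating term-by-term (or equivalently evaluating the antiderivative F(x) = -3*x^6/2 - 6*x^5/5 - 5*x^4/2 - x^3 - x^2 at the endpoints):
  F(1) − F(−1) = -36/5 − (-14/5) = -22/5.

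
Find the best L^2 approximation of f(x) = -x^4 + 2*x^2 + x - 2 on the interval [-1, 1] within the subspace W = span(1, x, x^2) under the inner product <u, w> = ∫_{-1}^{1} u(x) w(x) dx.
g(x) = 8*x^2/7 + x - 67/35

The best approximation g ∈ W is the orthogonal projection of f onto W. Writing g = a_0 + a_1 x + a_2 x^2, the coefficients solve the normal equations G · a = b where
  G_{ij} = <φ_i, φ_j> and b_i = <f, φ_i>, with φ_0 = 1, φ_1 = x, φ_2 = x^2.
G =
  [2, 0, 2/3]
  [0, 2/3, 0]
  [2/3, 0, 2/5],
b = (-46/15, 2/3, -86/105).
Solving gives a_0 = -67/35, a_1 = 1, a_2 = 8/7, so
  g(x) = 8*x^2/7 + x - 67/35.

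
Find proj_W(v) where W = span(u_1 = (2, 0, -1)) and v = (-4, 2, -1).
proj_W(v) = (-14/5, 0, 7/5)

Set up U = [u_1 | ... | u_1] ∈ R^(3×1). The projector onto W = col(U) is P = U (U^T U)^(-1) U^T.
Compute U^T U =
  [5],
and U^T v = (-7).
Solve U^T U · c = U^T v for the coefficients: c = (-7/5). The projection is proj_W(v) = U c.
Check: (v - proj_W(v)) · u_1 = 0  (should be 0).
Result: proj_W(v) = (-14/5, 0, 7/5).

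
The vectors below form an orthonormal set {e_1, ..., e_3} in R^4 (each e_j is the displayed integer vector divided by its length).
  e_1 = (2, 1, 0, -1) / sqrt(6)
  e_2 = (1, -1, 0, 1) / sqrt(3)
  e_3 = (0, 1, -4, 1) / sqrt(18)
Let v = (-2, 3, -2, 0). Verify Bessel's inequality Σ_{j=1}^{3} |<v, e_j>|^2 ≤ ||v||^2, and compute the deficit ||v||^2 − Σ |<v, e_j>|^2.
Σ |<v, e_j>|^2 = 137/9; ||v||^2 = 17; deficit = 16/9

Write each e_j = u_j / sqrt(<u_j, u_j>) where u_j is the displayed integer vector. Then <v, e_j> = <v, u_j> / sqrt(<u_j, u_j>), so |<v, e_j>|^2 = <v, u_j>^2 / <u_j, u_j>.
Coefficients: <v, e_1> = -1/sqrt(6), <v, e_2> = -5/sqrt(3), <v, e_3> = 11/sqrt(18).
Square and sum: Σ |<v, e_j>|^2 = 137/9.
Compute ||v||^2 = v·v = 17.
Deficit = 17 − 137/9 = 16/9 ≥ 0, confirming Bessel's inequality. (The deficit equals ||v − Σ <v,e_j> e_j||^2, the squared distance from v to span{e_j}.)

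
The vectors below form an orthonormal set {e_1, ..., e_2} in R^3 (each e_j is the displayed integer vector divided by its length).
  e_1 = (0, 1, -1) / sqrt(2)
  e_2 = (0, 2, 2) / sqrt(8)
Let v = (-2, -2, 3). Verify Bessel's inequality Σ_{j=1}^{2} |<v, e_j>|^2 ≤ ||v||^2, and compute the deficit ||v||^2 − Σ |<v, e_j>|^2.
Σ |<v, e_j>|^2 = 13; ||v||^2 = 17; deficit = 4

Write each e_j = u_j / sqrt(<u_j, u_j>) where u_j is the displayed integer vector. Then <v, e_j> = <v, u_j> / sqrt(<u_j, u_j>), so |<v, e_j>|^2 = <v, u_j>^2 / <u_j, u_j>.
Coefficients: <v, e_1> = -5/sqrt(2), <v, e_2> = 2/sqrt(8).
Square and sum: Σ |<v, e_j>|^2 = 13.
Compute ||v||^2 = v·v = 17.
Deficit = 17 − 13 = 4 ≥ 0, confirming Bessel's inequality. (The deficit equals ||v − Σ <v,e_j> e_j||^2, the squared distance from v to span{e_j}.)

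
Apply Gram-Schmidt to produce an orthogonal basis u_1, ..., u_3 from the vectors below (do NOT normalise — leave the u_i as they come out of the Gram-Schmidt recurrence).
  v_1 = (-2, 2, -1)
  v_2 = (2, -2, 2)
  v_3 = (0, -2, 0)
Orthogonal basis:
  u_1 = (-2, 2, -1)
  u_2 = (-2/9, 2/9, 8/9)
  u_3 = (-1, -1, 0)

Apply the Gram-Schmidt recurrence
  u_1 = v_1
  u_i = v_i − Σ_{j<i} ((v_i · u_j) / (u_j · u_j)) · u_j.

Step by step this gives:
  u_1 = (-2, 2, -1)
  u_2 = (-2/9, 2/9, 8/9)
  u_3 = (-1, -1, 0)

Orthogonality check:
  u_2 · u_1 = 0 (should be 0)
  u_3 · u_1 = 0 (should be 0)
  u_3 · u_2 = 0 (should be 0)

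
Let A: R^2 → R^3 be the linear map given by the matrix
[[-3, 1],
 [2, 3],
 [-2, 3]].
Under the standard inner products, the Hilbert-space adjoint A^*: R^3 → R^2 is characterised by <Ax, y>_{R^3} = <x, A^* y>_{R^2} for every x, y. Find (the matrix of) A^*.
A^* = A^T =
[[-3, 2, -2],
 [1, 3, 3]]

For real matrices with standard dot products, the defining identity <Ax, y> = <x, A^* y> gives (Ax)^T y = x^T (A^*) y, i.e. x^T A^T y = x^T (A^*) y. Since this holds for all x, y, we must have A^* = A^T. Therefore
A^* =
[[-3, 2, -2],
 [1, 3, 3]].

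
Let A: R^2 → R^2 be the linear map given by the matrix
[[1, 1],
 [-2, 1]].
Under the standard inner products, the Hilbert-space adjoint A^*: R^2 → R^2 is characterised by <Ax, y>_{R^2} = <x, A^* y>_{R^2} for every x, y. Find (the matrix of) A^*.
A^* = A^T =
[[1, -2],
 [1, 1]]

For real matrices with standard dot products, the defining identity <Ax, y> = <x, A^* y> gives (Ax)^T y = x^T (A^*) y, i.e. x^T A^T y = x^T (A^*) y. Since this holds for all x, y, we must have A^* = A^T. Therefore
A^* =
[[1, -2],
 [1, 1]].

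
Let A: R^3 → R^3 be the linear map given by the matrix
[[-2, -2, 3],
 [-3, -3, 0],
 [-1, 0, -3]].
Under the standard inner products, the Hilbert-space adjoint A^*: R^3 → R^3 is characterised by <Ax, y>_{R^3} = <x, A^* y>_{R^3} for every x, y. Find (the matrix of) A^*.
A^* = A^T =
[[-2, -3, -1],
 [-2, -3, 0],
 [3, 0, -3]]

For real matrices with standard dot products, the defining identity <Ax, y> = <x, A^* y> gives (Ax)^T y = x^T (A^*) y, i.e. x^T A^T y = x^T (A^*) y. Since this holds for all x, y, we must have A^* = A^T. Therefore
A^* =
[[-2, -3, -1],
 [-2, -3, 0],
 [3, 0, -3]].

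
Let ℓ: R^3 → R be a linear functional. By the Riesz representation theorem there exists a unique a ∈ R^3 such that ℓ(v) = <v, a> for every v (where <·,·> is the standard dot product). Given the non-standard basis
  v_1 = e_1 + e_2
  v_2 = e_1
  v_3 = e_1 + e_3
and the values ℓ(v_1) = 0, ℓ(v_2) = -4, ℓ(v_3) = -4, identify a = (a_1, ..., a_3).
a = (-4, 4, 0)

Write a = (a_1, ..., a_3) in the standard basis. For each basis vector v_i, ℓ(v_i) = <v_i, a> is a linear equation in the a_j's. Collect the n equations into a matrix system V a = ℓ, where row i of V is v_i (expressed in the standard basis). Since V is invertible (lower-triangular with 1s on the diagonal, up to permutation), solve by back-substitution:
  V =
[[1, 1, 0],
 [1, 0, 0],
 [1, 0, 1]]
  V a = (0, -4, -4)
Solving gives a = (-4, 4, 0).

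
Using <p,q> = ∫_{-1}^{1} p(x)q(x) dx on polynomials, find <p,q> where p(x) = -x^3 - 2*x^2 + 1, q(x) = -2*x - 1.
<p,q> = 2/15

Expand the product: p(x)·q(x) = 2*x^4 + 5*x^3 + 2*x^2 - 2*x - 1.
∫_{-1}^{1} of each monomial x^k gives [2/(k+1) if k even, 0 if k odd]. Integrating term-by-term (or equivalently evaluating the antiderivative F(x) = 2*x^5/5 + 5*x^4/4 + 2*x^3/3 - x^2 - x at the endpoints):
  F(1) − F(−1) = 19/60 − (11/60) = 2/15.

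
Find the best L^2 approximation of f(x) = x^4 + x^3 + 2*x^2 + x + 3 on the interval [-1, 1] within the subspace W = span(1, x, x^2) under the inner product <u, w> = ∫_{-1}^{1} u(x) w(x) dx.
g(x) = 20*x^2/7 + 8*x/5 + 102/35

The best approximation g ∈ W is the orthogonal projection of f onto W. Writing g = a_0 + a_1 x + a_2 x^2, the coefficients solve the normal equations G · a = b where
  G_{ij} = <φ_i, φ_j> and b_i = <f, φ_i>, with φ_0 = 1, φ_1 = x, φ_2 = x^2.
G =
  [2, 0, 2/3]
  [0, 2/3, 0]
  [2/3, 0, 2/5],
b = (116/15, 16/15, 108/35).
Solving gives a_0 = 102/35, a_1 = 8/5, a_2 = 20/7, so
  g(x) = 20*x^2/7 + 8*x/5 + 102/35.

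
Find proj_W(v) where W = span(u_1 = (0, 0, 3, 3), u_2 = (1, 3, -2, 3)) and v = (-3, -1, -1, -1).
proj_W(v) = (-4/15, -4/5, -1/3, -5/3)

Set up U = [u_1 | ... | u_2] ∈ R^(4×2). The projector onto W = col(U) is P = U (U^T U)^(-1) U^T.
Compute U^T U =
  [18, 3]
  [3, 23],
and U^T v = (-6, -7).
Solve U^T U · c = U^T v for the coefficients: c = (-13/45, -4/15). The projection is proj_W(v) = U c.
Check: (v - proj_W(v)) · u_1 = 0  (should be 0).
Check: (v - proj_W(v)) · u_2 = 0  (should be 0).
Result: proj_W(v) = (-4/15, -4/5, -1/3, -5/3).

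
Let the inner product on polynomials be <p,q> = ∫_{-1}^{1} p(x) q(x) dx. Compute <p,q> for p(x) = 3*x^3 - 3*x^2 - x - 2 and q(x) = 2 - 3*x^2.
<p,q> = -22/5

Expand the product: p(x)·q(x) = -9*x^5 + 9*x^4 + 9*x^3 - 2*x - 4.
∫_{-1}^{1} of each monomial x^k gives [2/(k+1) if k even, 0 if k odd]. Integrating term-by-term (or equivalently evaluating the antiderivative F(x) = -3*x^6/2 + 9*x^5/5 + 9*x^4/4 - x^2 - 4*x at the endpoints):
  F(1) − F(−1) = -49/20 − (39/20) = -22/5.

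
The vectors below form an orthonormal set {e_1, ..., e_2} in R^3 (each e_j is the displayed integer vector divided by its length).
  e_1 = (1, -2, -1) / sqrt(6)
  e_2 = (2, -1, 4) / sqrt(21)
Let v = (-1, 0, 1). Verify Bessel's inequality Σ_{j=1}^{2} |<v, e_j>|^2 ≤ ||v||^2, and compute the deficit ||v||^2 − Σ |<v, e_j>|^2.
Σ |<v, e_j>|^2 = 6/7; ||v||^2 = 2; deficit = 8/7

Write each e_j = u_j / sqrt(<u_j, u_j>) where u_j is the displayed integer vector. Then <v, e_j> = <v, u_j> / sqrt(<u_j, u_j>), so |<v, e_j>|^2 = <v, u_j>^2 / <u_j, u_j>.
Coefficients: <v, e_1> = -2/sqrt(6), <v, e_2> = 2/sqrt(21).
Square and sum: Σ |<v, e_j>|^2 = 6/7.
Compute ||v||^2 = v·v = 2.
Deficit = 2 − 6/7 = 8/7 ≥ 0, confirming Bessel's inequality. (The deficit equals ||v − Σ <v,e_j> e_j||^2, the squared distance from v to span{e_j}.)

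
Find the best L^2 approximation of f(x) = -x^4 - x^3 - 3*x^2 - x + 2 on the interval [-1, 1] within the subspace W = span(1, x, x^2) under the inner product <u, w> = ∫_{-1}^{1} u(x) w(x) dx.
g(x) = -27*x^2/7 - 8*x/5 + 73/35

The best approximation g ∈ W is the orthogonal projection of f onto W. Writing g = a_0 + a_1 x + a_2 x^2, the coefficients solve the normal equations G · a = b where
  G_{ij} = <φ_i, φ_j> and b_i = <f, φ_i>, with φ_0 = 1, φ_1 = x, φ_2 = x^2.
G =
  [2, 0, 2/3]
  [0, 2/3, 0]
  [2/3, 0, 2/5],
b = (8/5, -16/15, -16/105).
Solving gives a_0 = 73/35, a_1 = -8/5, a_2 = -27/7, so
  g(x) = -27*x^2/7 - 8*x/5 + 73/35.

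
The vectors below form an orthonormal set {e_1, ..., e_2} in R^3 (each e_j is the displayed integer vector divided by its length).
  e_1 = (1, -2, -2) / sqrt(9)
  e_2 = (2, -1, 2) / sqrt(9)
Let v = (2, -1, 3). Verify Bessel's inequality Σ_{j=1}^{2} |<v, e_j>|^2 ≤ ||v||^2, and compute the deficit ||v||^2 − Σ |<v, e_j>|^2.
Σ |<v, e_j>|^2 = 125/9; ||v||^2 = 14; deficit = 1/9

Write each e_j = u_j / sqrt(<u_j, u_j>) where u_j is the displayed integer vector. Then <v, e_j> = <v, u_j> / sqrt(<u_j, u_j>), so |<v, e_j>|^2 = <v, u_j>^2 / <u_j, u_j>.
Coefficients: <v, e_1> = -2/sqrt(9), <v, e_2> = 11/sqrt(9).
Square and sum: Σ |<v, e_j>|^2 = 125/9.
Compute ||v||^2 = v·v = 14.
Deficit = 14 − 125/9 = 1/9 ≥ 0, confirming Bessel's inequality. (The deficit equals ||v − Σ <v,e_j> e_j||^2, the squared distance from v to span{e_j}.)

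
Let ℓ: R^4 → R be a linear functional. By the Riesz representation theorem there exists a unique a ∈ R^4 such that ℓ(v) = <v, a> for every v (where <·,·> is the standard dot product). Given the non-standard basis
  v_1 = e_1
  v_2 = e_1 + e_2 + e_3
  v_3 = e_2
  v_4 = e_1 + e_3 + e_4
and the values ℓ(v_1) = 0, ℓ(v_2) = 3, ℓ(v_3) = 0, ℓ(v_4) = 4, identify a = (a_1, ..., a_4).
a = (0, 0, 3, 1)

Write a = (a_1, ..., a_4) in the standard basis. For each basis vector v_i, ℓ(v_i) = <v_i, a> is a linear equation in the a_j's. Collect the n equations into a matrix system V a = ℓ, where row i of V is v_i (expressed in the standard basis). Since V is invertible (lower-triangular with 1s on the diagonal, up to permutation), solve by back-substitution:
  V =
[[1, 0, 0, 0],
 [1, 1, 1, 0],
 [0, 1, 0, 0],
 [1, 0, 1, 1]]
  V a = (0, 3, 0, 4)
Solving gives a = (0, 0, 3, 1).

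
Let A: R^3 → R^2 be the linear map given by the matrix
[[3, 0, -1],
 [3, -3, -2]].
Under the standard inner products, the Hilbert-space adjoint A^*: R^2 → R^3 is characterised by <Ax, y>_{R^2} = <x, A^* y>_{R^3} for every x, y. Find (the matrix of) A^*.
A^* = A^T =
[[3, 3],
 [0, -3],
 [-1, -2]]

For real matrices with standard dot products, the defining identity <Ax, y> = <x, A^* y> gives (Ax)^T y = x^T (A^*) y, i.e. x^T A^T y = x^T (A^*) y. Since this holds for all x, y, we must have A^* = A^T. Therefore
A^* =
[[3, 3],
 [0, -3],
 [-1, -2]].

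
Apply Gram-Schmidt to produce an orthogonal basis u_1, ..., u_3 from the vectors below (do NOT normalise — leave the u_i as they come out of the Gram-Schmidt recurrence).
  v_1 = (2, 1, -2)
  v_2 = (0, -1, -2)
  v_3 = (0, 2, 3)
Orthogonal basis:
  u_1 = (2, 1, -2)
  u_2 = (-2/3, -4/3, -4/3)
  u_3 = (-2/9, 2/9, -1/9)

Apply the Gram-Schmidt recurrence
  u_1 = v_1
  u_i = v_i − Σ_{j<i} ((v_i · u_j) / (u_j · u_j)) · u_j.

Step by step this gives:
  u_1 = (2, 1, -2)
  u_2 = (-2/3, -4/3, -4/3)
  u_3 = (-2/9, 2/9, -1/9)

Orthogonality check:
  u_2 · u_1 = 0 (should be 0)
  u_3 · u_1 = 0 (should be 0)
  u_3 · u_2 = 0 (should be 0)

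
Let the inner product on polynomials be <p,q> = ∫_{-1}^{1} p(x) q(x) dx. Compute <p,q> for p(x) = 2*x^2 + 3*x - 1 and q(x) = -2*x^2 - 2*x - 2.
<p,q> = -44/15

Expand the product: p(x)·q(x) = -4*x^4 - 10*x^3 - 8*x^2 - 4*x + 2.
∫_{-1}^{1} of each monomial x^k gives [2/(k+1) if k even, 0 if k odd]. Integrating term-by-term (or equivalently evaluating the antiderivative F(x) = -4*x^5/5 - 5*x^4/2 - 8*x^3/3 - 2*x^2 + 2*x at the endpoints):
  F(1) − F(−1) = -179/30 − (-91/30) = -44/15.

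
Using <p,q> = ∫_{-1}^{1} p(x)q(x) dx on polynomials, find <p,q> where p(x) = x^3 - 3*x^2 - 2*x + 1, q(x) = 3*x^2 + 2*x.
<p,q> = -52/15

Expand the product: p(x)·q(x) = 3*x^5 - 7*x^4 - 12*x^3 - x^2 + 2*x.
∫_{-1}^{1} of each monomial x^k gives [2/(k+1) if k even, 0 if k odd]. Integrating term-by-term (or equivalently evaluating the antiderivative F(x) = x^6/2 - 7*x^5/5 - 3*x^4 - x^3/3 + x^2 at the endpoints):
  F(1) − F(−1) = -97/30 − (7/30) = -52/15.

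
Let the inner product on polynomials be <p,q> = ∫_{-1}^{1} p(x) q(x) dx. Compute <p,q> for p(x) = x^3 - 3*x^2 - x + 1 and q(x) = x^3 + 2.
<p,q> = -4/35

Expand the product: p(x)·q(x) = x^6 - 3*x^5 - x^4 + 3*x^3 - 6*x^2 - 2*x + 2.
∫_{-1}^{1} of each monomial x^k gives [2/(k+1) if k even, 0 if k odd]. Integrating term-by-term (or equivalently evaluating the antiderivative F(x) = x^7/7 - x^6/2 - x^5/5 + 3*x^4/4 - 2*x^3 - x^2 + 2*x at the endpoints):
  F(1) − F(−1) = -113/140 − (-97/140) = -4/35.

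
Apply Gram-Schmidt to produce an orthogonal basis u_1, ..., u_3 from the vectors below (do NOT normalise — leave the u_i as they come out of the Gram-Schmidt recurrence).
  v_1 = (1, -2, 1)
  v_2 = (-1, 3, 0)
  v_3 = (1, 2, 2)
Orthogonal basis:
  u_1 = (1, -2, 1)
  u_2 = (1/6, 2/3, 7/6)
  u_3 = (9/11, 3/11, -3/11)

Apply the Gram-Schmidt recurrence
  u_1 = v_1
  u_i = v_i − Σ_{j<i} ((v_i · u_j) / (u_j · u_j)) · u_j.

Step by step this gives:
  u_1 = (1, -2, 1)
  u_2 = (1/6, 2/3, 7/6)
  u_3 = (9/11, 3/11, -3/11)

Orthogonality check:
  u_2 · u_1 = 0 (should be 0)
  u_3 · u_1 = 0 (should be 0)
  u_3 · u_2 = 0 (should be 0)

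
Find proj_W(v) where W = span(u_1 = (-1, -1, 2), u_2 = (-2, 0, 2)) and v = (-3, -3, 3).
proj_W(v) = (-2, -2, 4)

Set up U = [u_1 | ... | u_2] ∈ R^(3×2). The projector onto W = col(U) is P = U (U^T U)^(-1) U^T.
Compute U^T U =
  [6, 6]
  [6, 8],
and U^T v = (12, 12).
Solve U^T U · c = U^T v for the coefficients: c = (2, 0). The projection is proj_W(v) = U c.
Check: (v - proj_W(v)) · u_1 = 0  (should be 0).
Check: (v - proj_W(v)) · u_2 = 0  (should be 0).
Result: proj_W(v) = (-2, -2, 4).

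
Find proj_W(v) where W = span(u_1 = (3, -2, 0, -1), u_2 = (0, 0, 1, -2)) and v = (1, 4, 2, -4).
proj_W(v) = (-25/22, 25/33, 71/33, -259/66)

Set up U = [u_1 | ... | u_2] ∈ R^(4×2). The projector onto W = col(U) is P = U (U^T U)^(-1) U^T.
Compute U^T U =
  [14, 2]
  [2, 5],
and U^T v = (-1, 10).
Solve U^T U · c = U^T v for the coefficients: c = (-25/66, 71/33). The projection is proj_W(v) = U c.
Check: (v - proj_W(v)) · u_1 = 0  (should be 0).
Check: (v - proj_W(v)) · u_2 = 0  (should be 0).
Result: proj_W(v) = (-25/22, 25/33, 71/33, -259/66).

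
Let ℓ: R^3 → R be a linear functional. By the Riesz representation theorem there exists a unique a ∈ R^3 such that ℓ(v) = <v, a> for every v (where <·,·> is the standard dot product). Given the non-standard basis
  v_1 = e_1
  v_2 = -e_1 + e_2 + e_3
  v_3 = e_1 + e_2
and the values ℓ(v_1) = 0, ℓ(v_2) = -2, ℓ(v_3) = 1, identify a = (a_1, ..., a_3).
a = (0, 1, -3)

Write a = (a_1, ..., a_3) in the standard basis. For each basis vector v_i, ℓ(v_i) = <v_i, a> is a linear equation in the a_j's. Collect the n equations into a matrix system V a = ℓ, where row i of V is v_i (expressed in the standard basis). Since V is invertible (lower-triangular with 1s on the diagonal, up to permutation), solve by back-substitution:
  V =
[[1, 0, 0],
 [-1, 1, 1],
 [1, 1, 0]]
  V a = (0, -2, 1)
Solving gives a = (0, 1, -3).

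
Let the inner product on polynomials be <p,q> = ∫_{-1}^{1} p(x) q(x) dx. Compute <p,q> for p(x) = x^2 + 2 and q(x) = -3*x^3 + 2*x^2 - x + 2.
<p,q> = 64/5

Expand the product: p(x)·q(x) = -3*x^5 + 2*x^4 - 7*x^3 + 6*x^2 - 2*x + 4.
∫_{-1}^{1} of each monomial x^k gives [2/(k+1) if k even, 0 if k odd]. Integrating term-by-term (or equivalently evaluating the antiderivative F(x) = -x^6/2 + 2*x^5/5 - 7*x^4/4 + 2*x^3 - x^2 + 4*x at the endpoints):
  F(1) − F(−1) = 63/20 − (-193/20) = 64/5.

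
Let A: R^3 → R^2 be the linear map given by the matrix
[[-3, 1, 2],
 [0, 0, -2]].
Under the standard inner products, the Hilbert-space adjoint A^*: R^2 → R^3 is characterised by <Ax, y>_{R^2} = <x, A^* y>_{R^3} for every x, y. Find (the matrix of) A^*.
A^* = A^T =
[[-3, 0],
 [1, 0],
 [2, -2]]

For real matrices with standard dot products, the defining identity <Ax, y> = <x, A^* y> gives (Ax)^T y = x^T (A^*) y, i.e. x^T A^T y = x^T (A^*) y. Since this holds for all x, y, we must have A^* = A^T. Therefore
A^* =
[[-3, 0],
 [1, 0],
 [2, -2]].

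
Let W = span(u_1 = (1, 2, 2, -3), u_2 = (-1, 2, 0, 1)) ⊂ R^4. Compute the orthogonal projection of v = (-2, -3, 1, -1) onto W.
proj_W(v) = (2/3, -2, -1/3, -1/3)

Set up U = [u_1 | ... | u_2] ∈ R^(4×2). The projector onto W = col(U) is P = U (U^T U)^(-1) U^T.
Compute U^T U =
  [18, 0]
  [0, 6],
and U^T v = (-3, -5).
Solve U^T U · c = U^T v for the coefficients: c = (-1/6, -5/6). The projection is proj_W(v) = U c.
Check: (v - proj_W(v)) · u_1 = 0  (should be 0).
Check: (v - proj_W(v)) · u_2 = 0  (should be 0).
Result: proj_W(v) = (2/3, -2, -1/3, -1/3).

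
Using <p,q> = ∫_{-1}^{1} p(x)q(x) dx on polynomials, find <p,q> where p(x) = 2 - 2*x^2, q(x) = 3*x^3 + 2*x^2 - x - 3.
<p,q> = -104/15

Expand the product: p(x)·q(x) = -6*x^5 - 4*x^4 + 8*x^3 + 10*x^2 - 2*x - 6.
∫_{-1}^{1} of each monomial x^k gives [2/(k+1) if k even, 0 if k odd]. Integrating term-by-term (or equivalently evaluating the antiderivative F(x) = -x^6 - 4*x^5/5 + 2*x^4 + 10*x^3/3 - x^2 - 6*x at the endpoints):
  F(1) − F(−1) = -52/15 − (52/15) = -104/15.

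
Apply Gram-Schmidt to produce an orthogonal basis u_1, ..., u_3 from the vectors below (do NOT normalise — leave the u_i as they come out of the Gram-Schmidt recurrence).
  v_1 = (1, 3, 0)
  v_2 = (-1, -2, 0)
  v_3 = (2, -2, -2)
Orthogonal basis:
  u_1 = (1, 3, 0)
  u_2 = (-3/10, 1/10, 0)
  u_3 = (0, 0, -2)

Apply the Gram-Schmidt recurrence
  u_1 = v_1
  u_i = v_i − Σ_{j<i} ((v_i · u_j) / (u_j · u_j)) · u_j.

Step by step this gives:
  u_1 = (1, 3, 0)
  u_2 = (-3/10, 1/10, 0)
  u_3 = (0, 0, -2)

Orthogonality check:
  u_2 · u_1 = 0 (should be 0)
  u_3 · u_1 = 0 (should be 0)
  u_3 · u_2 = 0 (should be 0)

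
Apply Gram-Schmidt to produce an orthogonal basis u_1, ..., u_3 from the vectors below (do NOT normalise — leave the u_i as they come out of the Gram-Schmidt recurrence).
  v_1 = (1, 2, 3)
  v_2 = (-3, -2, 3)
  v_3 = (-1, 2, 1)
Orthogonal basis:
  u_1 = (1, 2, 3)
  u_2 = (-22/7, -16/7, 18/7)
  u_3 = (-24/19, 24/19, -8/19)

Apply the Gram-Schmidt recurrence
  u_1 = v_1
  u_i = v_i − Σ_{j<i} ((v_i · u_j) / (u_j · u_j)) · u_j.

Step by step this gives:
  u_1 = (1, 2, 3)
  u_2 = (-22/7, -16/7, 18/7)
  u_3 = (-24/19, 24/19, -8/19)

Orthogonality check:
  u_2 · u_1 = 0 (should be 0)
  u_3 · u_1 = 0 (should be 0)
  u_3 · u_2 = 0 (should be 0)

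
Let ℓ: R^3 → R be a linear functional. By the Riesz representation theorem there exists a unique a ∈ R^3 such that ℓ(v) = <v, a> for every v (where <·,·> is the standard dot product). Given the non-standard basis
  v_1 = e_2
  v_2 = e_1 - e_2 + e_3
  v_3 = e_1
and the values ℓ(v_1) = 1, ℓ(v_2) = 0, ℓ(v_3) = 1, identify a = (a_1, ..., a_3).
a = (1, 1, 0)

Write a = (a_1, ..., a_3) in the standard basis. For each basis vector v_i, ℓ(v_i) = <v_i, a> is a linear equation in the a_j's. Collect the n equations into a matrix system V a = ℓ, where row i of V is v_i (expressed in the standard basis). Since V is invertible (lower-triangular with 1s on the diagonal, up to permutation), solve by back-substitution:
  V =
[[0, 1, 0],
 [1, -1, 1],
 [1, 0, 0]]
  V a = (1, 0, 1)
Solving gives a = (1, 1, 0).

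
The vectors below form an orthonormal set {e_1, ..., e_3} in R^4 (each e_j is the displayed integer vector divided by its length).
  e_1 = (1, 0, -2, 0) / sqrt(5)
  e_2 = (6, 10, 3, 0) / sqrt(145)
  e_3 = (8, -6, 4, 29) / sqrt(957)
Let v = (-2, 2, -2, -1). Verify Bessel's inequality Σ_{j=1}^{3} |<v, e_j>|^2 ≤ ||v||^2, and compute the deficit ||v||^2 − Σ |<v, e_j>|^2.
Σ |<v, e_j>|^2 = 173/33; ||v||^2 = 13; deficit = 256/33

Write each e_j = u_j / sqrt(<u_j, u_j>) where u_j is the displayed integer vector. Then <v, e_j> = <v, u_j> / sqrt(<u_j, u_j>), so |<v, e_j>|^2 = <v, u_j>^2 / <u_j, u_j>.
Coefficients: <v, e_1> = 2/sqrt(5), <v, e_2> = 2/sqrt(145), <v, e_3> = -65/sqrt(957).
Square and sum: Σ |<v, e_j>|^2 = 173/33.
Compute ||v||^2 = v·v = 13.
Deficit = 13 − 173/33 = 256/33 ≥ 0, confirming Bessel's inequality. (The deficit equals ||v − Σ <v,e_j> e_j||^2, the squared distance from v to span{e_j}.)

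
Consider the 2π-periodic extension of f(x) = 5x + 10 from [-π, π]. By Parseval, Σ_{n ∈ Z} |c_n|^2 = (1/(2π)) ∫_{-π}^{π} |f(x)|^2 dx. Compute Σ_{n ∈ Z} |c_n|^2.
Σ |c_n|^2 = 25π^2/3 + 100

Expand and integrate term by term over [-π, π]:
  ∫ (5x)^2 dx = 25·(2π^3/3); ∫ 2·5·(10)·x dx = 0 (odd integrand); ∫ 10^2 dx = 100·2π.
So (1/(2π)) ∫_{-π}^{π} (5x + 10)^2 dx = 25π^2/3 + 100 = 25π^2/3 + 100.
Parseval ⇒ Σ |c_n|^2 = 25π^2/3 + 100.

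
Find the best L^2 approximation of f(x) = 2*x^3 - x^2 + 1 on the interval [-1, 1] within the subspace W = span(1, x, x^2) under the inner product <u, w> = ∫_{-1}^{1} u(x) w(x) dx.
g(x) = -x^2 + 6*x/5 + 1

The best approximation g ∈ W is the orthogonal projection of f onto W. Writing g = a_0 + a_1 x + a_2 x^2, the coefficients solve the normal equations G · a = b where
  G_{ij} = <φ_i, φ_j> and b_i = <f, φ_i>, with φ_0 = 1, φ_1 = x, φ_2 = x^2.
G =
  [2, 0, 2/3]
  [0, 2/3, 0]
  [2/3, 0, 2/5],
b = (4/3, 4/5, 4/15).
Solving gives a_0 = 1, a_1 = 6/5, a_2 = -1, so
  g(x) = -x^2 + 6*x/5 + 1.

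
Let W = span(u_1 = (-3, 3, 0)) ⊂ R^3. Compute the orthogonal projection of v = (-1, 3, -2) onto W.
proj_W(v) = (-2, 2, 0)

Set up U = [u_1 | ... | u_1] ∈ R^(3×1). The projector onto W = col(U) is P = U (U^T U)^(-1) U^T.
Compute U^T U =
  [18],
and U^T v = (12).
Solve U^T U · c = U^T v for the coefficients: c = (2/3). The projection is proj_W(v) = U c.
Check: (v - proj_W(v)) · u_1 = 0  (should be 0).
Result: proj_W(v) = (-2, 2, 0).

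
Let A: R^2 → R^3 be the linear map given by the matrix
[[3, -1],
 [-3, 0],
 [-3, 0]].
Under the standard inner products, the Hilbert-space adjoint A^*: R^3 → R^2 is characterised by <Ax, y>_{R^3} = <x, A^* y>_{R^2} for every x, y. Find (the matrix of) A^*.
A^* = A^T =
[[3, -3, -3],
 [-1, 0, 0]]

For real matrices with standard dot products, the defining identity <Ax, y> = <x, A^* y> gives (Ax)^T y = x^T (A^*) y, i.e. x^T A^T y = x^T (A^*) y. Since this holds for all x, y, we must have A^* = A^T. Therefore
A^* =
[[3, -3, -3],
 [-1, 0, 0]].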